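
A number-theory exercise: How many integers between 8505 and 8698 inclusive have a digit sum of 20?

15

The integers in [8505, 8698] that have a digit sum of 20: 8507, 8516, 8525, 8534, 8543, 8552, …, 8651, 8660.
15 qualify.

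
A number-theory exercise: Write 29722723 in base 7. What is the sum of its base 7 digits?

29722723 in base 7 is 510432112.
Digit sum: 5+1+0+4+3+2+1+1+2 = 19.

19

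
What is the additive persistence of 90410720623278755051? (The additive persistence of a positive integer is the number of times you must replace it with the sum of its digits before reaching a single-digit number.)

3

90410720623278755051 → 74 → 11 → 2 (3 steps)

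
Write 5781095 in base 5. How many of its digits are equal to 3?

3

5781095 in base 5 is 2434443340.
The digit 3 appears 3 times.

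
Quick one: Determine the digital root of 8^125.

8

The digital root of n equals n mod 9 (or 9 when 9 | n), so we need 8^125 mod 9.
8^125 ≡ 8 (mod 9), so the digital root is 8.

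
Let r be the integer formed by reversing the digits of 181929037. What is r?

730929181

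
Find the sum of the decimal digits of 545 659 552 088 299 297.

100

5+4+5+6+5+9+5+5+2+0+8+8+2+9+9+2+9+7 = 100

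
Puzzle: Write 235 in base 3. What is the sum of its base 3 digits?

235 in base 3 is 22201.
Digit sum: 2+2+2+0+1 = 7.

7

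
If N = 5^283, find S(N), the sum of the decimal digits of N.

950

5^283 = 643444698683503614767369021683961121076047447654327853398300965887948259946884740737937949856541173648875005092184965580477945428105588756028786583025610057613719039437683022697456181049346923828125
Sum of its 198 digits: 950.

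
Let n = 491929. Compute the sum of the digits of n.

4+9+1+9+2+9 = 34

34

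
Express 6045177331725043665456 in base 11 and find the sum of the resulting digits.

106

6045177331725043665456 in base 11 is 8A9307432458A19205646.
Digit sum: 8+10+9+3+0+7+4+3+2+4+5+8+10+1+9+2+0+5+6+4+6 = 106.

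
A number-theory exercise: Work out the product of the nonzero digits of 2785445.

44800

2×7×8×5×4×4×5 = 44800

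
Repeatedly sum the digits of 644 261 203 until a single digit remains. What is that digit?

1

6+4+4+2+6+1+2+0+3 = 28
2+8 = 10
1+0 = 1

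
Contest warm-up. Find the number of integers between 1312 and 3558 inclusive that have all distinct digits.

1141

The integers in [1312, 3558] that have all distinct digits: 1320, 1324, 1325, 1326, 1327, 1328, …, 3548, 3549.
1141 qualify.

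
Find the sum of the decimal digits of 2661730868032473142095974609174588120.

158

2+6+6+1+7+3+0+8+6+8+0+3+2+4+7+3+1+4+2+0+9+5+9+7+4+6+0+9+1+7+4+5+8+8+1+2+0 = 158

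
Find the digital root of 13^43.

The digital root of n equals n mod 9 (or 9 when 9 | n), so we need 13^43 mod 9.
13^43 ≡ 4 (mod 9), so the digital root is 4.

4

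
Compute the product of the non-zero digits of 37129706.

15876

3×7×1×2×9×7×6 = 15876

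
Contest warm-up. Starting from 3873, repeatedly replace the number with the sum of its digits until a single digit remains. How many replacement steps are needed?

2

3873 → 21 → 3 (2 steps)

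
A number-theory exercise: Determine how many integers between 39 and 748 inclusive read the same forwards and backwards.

The integers in [39, 748] that read the same forwards and backwards: 44, 55, 66, 77, 88, 99, …, 737, 747.
71 qualify.

71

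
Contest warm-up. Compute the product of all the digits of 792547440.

0

7×9×2×5×4×7×4×4×0 = 0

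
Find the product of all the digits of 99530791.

0

9×9×5×3×0×7×9×1 = 0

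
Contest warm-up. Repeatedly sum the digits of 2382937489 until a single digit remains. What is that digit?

1

2+3+8+2+9+3+7+4+8+9 = 55
5+5 = 10
1+0 = 1
(Equivalently, 2382937489 mod 9 = 1.)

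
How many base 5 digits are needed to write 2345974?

10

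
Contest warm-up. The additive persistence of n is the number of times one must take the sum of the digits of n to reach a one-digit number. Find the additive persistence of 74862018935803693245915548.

2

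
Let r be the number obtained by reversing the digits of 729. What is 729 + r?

Reverse of 729 is 927.
729 + 927 = 1656

1656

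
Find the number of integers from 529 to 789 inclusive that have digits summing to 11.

15

The integers in [529, 789] that have digits summing to 11: 533, 542, 551, 560, 605, 614, …, 731, 740.
15 qualify.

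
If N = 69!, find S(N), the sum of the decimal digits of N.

351

69! = 171122452428141311372468338881272839092270544893520369393648040923257279754140647424000000000000000
Sum of its 99 digits: 351.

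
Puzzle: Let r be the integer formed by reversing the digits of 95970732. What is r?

23707959

Reversing 95970732 gives 23707959.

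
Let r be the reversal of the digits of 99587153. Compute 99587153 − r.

Reverse of 99587153 is 35178599.
99587153 − 35178599 = 64408554

64408554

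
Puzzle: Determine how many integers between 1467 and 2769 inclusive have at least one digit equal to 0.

The integers in [1467, 2769] that have at least one digit equal to 0: 1470, 1480, 1490, 1500, 1501, 1502, …, 2750, 2760.
328 qualify.

328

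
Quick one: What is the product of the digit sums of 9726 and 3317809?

744

S(9726) = 9+7+2+6 = 24.
S(3317809) = 3+3+1+7+8+0+9 = 31.
24 · 31 = 744.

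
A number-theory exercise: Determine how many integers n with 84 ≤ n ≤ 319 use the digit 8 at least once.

47

The integers in [84, 319] that use the digit 8 at least once: 84, 85, 86, 87, 88, 89, …, 308, 318.
47 qualify.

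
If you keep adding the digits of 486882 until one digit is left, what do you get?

4+8+6+8+8+2 = 36
3+6 = 9

9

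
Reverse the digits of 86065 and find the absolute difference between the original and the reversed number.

Reverse of 86065 is 56068.
|86065 − 56068| = 29997

29997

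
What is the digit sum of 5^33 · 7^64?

353

5^33 · 7^64 = 141998809719904756655284886081117650116283364376430213567800819873809814453125
Sum of its 78 digits: 353.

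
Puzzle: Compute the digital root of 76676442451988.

5

7+6+6+7+6+4+4+2+4+5+1+9+8+8 = 77
7+7 = 14
1+4 = 5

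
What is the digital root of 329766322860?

3+2+9+7+6+6+3+2+2+8+6+0 = 54
5+4 = 9

9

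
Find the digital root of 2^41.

5

The digital root of n equals n mod 9 (or 9 when 9 | n), so we need 2^41 mod 9.
2^41 ≡ 5 (mod 9), so the digital root is 5.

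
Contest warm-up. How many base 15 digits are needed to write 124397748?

7

124397748 in base 15 is ADC38D3, which has 7 digits.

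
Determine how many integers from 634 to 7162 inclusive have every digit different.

3378

The integers in [634, 7162] that have every digit different: 634, 635, 637, 638, 639, 640, …, 7160, 7162.
3378 qualify.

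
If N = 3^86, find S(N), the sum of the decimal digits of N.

3^86 = 107752636643058178097424660240453423951129
Sum of its 42 digits: 171.

171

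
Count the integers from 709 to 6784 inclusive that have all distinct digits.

The integers in [709, 6784] that have all distinct digits: 709, 710, 712, 713, 714, 715, …, 6783, 6784.
3112 qualify.

3112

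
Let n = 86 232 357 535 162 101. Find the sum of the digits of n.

60

8+6+2+3+2+3+5+7+5+3+5+1+6+2+1+0+1 = 60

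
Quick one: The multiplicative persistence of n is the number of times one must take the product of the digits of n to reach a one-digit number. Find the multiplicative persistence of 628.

4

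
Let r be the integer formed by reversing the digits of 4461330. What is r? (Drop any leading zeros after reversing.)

Reversing 4461330 gives 331644.

331644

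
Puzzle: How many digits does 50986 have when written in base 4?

8

50986 in base 4 is 30130222, which has 8 digits.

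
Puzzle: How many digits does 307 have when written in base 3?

6

307 in base 3 is 102101, which has 6 digits.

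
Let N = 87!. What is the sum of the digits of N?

495

87! = 2107757298379527717213600518699389595229783738061356212322972511214654115727593174080683423236414793504734471782400000000000000000000
Sum of its 133 digits: 495.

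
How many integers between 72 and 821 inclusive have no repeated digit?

547

The integers in [72, 821] that have no repeated digit: 72, 73, 74, 75, 76, 78, …, 820, 821.
547 qualify.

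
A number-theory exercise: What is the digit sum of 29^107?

29^107 = 2996303317889616576388592740690395221268951401070963749176203011719470467495085706695554224985385732643725312075370396922000152020872625912644126338495694309
Sum of its 157 digits: 689.

689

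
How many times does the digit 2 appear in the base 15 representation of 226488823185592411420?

2

226488823185592411420 in base 15 is 247352D044A30867EA.
The digit 2 appears 2 times.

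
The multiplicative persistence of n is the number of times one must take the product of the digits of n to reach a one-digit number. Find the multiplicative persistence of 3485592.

3485592 → 43200 → 0 (2 steps)

2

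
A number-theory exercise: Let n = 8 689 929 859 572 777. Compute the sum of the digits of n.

108

8+6+8+9+9+2+9+8+5+9+5+7+2+7+7+7 = 108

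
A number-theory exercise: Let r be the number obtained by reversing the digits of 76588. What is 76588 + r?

Reverse of 76588 is 88567.
76588 + 88567 = 165155

165155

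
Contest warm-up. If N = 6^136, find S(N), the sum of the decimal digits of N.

6^136 = 6738605811544832916404944710839227866895803064850951683710862125118065920077148776367390663479029248557056
Sum of its 106 digits: 486.

486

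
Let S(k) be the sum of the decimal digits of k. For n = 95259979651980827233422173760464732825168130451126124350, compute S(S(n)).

10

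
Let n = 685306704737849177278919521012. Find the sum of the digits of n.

6+8+5+3+0+6+7+0+4+7+3+7+8+4+9+1+7+7+2+7+8+9+1+9+5+2+1+0+1+2 = 139

139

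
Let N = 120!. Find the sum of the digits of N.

783

120! = 6689502913449127057588118054090372586752746333138029810295671352301633557244962989366874165271984981308157637893214090552534408589408121859898481114389650005964960521256960000000000000000000000000000
Sum of its 199 digits: 783.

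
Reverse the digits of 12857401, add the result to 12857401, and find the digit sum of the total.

20

Reversal of 12857401 is 10475821; 12857401 + 10475821 = 23333222.
Digit sum of 23333222: 2+3+3+3+3+2+2+2 = 20.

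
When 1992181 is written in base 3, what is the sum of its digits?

15

1992181 in base 3 is 10202012202111.
Digit sum: 1+0+2+0+2+0+1+2+2+0+2+1+1+1 = 15.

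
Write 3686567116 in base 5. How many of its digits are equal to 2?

3686567116 in base 5 is 30022230121431.
The digit 2 appears 4 times.

4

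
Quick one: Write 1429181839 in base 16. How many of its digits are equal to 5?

1429181839 in base 16 is 552F958F.
The digit 5 appears 3 times.

3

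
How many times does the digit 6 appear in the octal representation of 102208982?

2

102208982 in base 8 is 605712726.
The digit 6 appears 2 times.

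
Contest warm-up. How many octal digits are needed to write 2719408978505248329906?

24

2719408978505248329906 in base 8 is 446655413636357515150262, which has 24 digits.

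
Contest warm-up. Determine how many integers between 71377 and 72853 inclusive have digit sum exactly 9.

1

The integers in [71377, 72853] that have digit sum exactly 9: 72000.
1 qualifies.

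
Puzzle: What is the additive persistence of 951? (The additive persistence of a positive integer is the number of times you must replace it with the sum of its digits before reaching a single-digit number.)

2

951 → 15 → 6 (2 steps)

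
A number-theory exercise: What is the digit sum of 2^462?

586

2^462 = 11908525658859223294760121268437066290850060053501019099651935423375594096449911575776314174894302258147533153997065059263030913083222523904
Sum of its 140 digits: 586.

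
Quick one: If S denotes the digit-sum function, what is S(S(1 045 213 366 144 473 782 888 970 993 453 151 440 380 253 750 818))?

First digit sum: 209.
2+0+9 = 11.

11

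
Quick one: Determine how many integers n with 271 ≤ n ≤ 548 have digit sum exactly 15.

The integers in [271, 548] that have digit sum exactly 15: 276, 285, 294, 339, 348, 357, …, 537, 546.
22 qualify.

22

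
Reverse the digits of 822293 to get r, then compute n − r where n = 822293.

Reverse of 822293 is 392228.
822293 − 392228 = 430065

430065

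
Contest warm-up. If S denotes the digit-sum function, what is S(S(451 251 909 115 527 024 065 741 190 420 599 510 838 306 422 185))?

First digit sum: 181.
1+8+1 = 10.

10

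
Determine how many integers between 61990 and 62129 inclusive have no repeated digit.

The integers in [61990, 62129] that have no repeated digit: 62013, 62014, 62015, 62017, 62018, 62019, …, 62108, 62109.
48 qualify.

48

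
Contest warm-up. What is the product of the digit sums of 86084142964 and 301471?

S(86084142964) = 8+6+0+8+4+1+4+2+9+6+4 = 52.
S(301471) = 3+0+1+4+7+1 = 16.
52 · 16 = 832.

832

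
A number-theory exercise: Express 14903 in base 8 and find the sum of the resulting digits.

14903 in base 8 is 35067.
Digit sum: 3+5+0+6+7 = 21.

21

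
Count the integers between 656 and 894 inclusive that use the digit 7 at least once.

132

The integers in [656, 894] that use the digit 7 at least once: 657, 667, 670, 671, 672, 673, …, 879, 887.
132 qualify.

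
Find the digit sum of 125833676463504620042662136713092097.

139

1+2+5+8+3+3+6+7+6+4+6+3+5+0+4+6+2+0+0+4+2+6+6+2+1+3+6+7+1+3+0+9+2+0+9+7 = 139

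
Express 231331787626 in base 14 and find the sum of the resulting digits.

56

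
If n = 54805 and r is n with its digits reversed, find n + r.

Reverse of 54805 is 50845.
54805 + 50845 = 105650

105650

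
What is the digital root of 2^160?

7

The digital root of n equals n mod 9 (or 9 when 9 | n), so we need 2^160 mod 9.
2^160 ≡ 7 (mod 9), so the digital root is 7.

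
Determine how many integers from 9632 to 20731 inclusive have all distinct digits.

The integers in [9632, 20731] that have all distinct digits: 9632, 9634, 9635, 9637, 9638, 9640, …, 20719, 20731.
3386 qualify.

3386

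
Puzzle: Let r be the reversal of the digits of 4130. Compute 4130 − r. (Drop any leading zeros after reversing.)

3816

Reverse of 4130 is 314.
4130 − 314 = 3816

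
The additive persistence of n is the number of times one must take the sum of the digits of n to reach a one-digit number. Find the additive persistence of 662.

662 → 14 → 5 (2 steps)

2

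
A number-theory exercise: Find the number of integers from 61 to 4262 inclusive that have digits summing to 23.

101

The integers in [61, 4262] that have digits summing to 23: 599, 689, 698, 779, 788, 797, …, 3992, 4199.
101 qualify.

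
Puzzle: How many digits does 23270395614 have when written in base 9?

11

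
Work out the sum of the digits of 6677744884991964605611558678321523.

173

6+6+7+7+7+4+4+8+8+4+9+9+1+9+6+4+6+0+5+6+1+1+5+5+8+6+7+8+3+2+1+5+2+3 = 173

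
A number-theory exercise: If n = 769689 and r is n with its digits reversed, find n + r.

1756656

Reverse of 769689 is 986967.
769689 + 986967 = 1756656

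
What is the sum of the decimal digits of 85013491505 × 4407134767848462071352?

168

85013491505 × 4407134767848462071352 = 374665914147875377430197955864760
Sum of its 33 digits: 168.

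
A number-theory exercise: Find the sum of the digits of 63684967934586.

6+3+6+8+4+9+6+7+9+3+4+5+8+6 = 84

84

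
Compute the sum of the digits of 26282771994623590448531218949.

140

2+6+2+8+2+7+7+1+9+9+4+6+2+3+5+9+0+4+4+8+5+3+1+2+1+8+9+4+9 = 140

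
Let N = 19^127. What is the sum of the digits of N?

730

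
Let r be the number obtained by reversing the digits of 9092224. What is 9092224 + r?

13315133

Reverse of 9092224 is 4222909.
9092224 + 4222909 = 13315133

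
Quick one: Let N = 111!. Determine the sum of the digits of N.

693

111! = 1762952551090244663872161047107075788761409536026565516041574063347346955087248316436555574598462315773196047662837978913145847497199871623320096254145331200000000000000000000000000
Sum of its 181 digits: 693.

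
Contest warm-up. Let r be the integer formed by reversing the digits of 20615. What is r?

51602

Reversing 20615 gives 51602.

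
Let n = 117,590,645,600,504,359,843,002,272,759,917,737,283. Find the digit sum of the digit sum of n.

First digit sum: 166.
1+6+6 = 13.

13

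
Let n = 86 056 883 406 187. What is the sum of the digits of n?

70

8+6+0+5+6+8+8+3+4+0+6+1+8+7 = 70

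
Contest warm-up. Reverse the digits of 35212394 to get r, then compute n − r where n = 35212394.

Reverse of 35212394 is 49321253.
35212394 − 49321253 = -14108859

-14108859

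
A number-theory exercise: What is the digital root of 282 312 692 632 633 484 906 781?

2+8+2+3+1+2+6+9+2+6+3+2+6+3+3+4+8+4+9+0+6+7+8+1 = 105
1+0+5 = 6
(Equivalently, 282 312 692 632 633 484 906 781 mod 9 = 6.)

6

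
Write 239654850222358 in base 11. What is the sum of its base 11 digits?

239654850222358 in base 11 is 6A3A80621859AA.
Digit sum: 6+10+3+10+8+0+6+2+1+8+5+9+10+10 = 88.

88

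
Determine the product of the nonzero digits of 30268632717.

508032

3×2×6×8×6×3×2×7×1×7 = 508032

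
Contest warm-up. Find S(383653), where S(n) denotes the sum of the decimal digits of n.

3+8+3+6+5+3 = 28

28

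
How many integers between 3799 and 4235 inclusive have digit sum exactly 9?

The integers in [3799, 4235] that have digit sum exactly 9: 4005, 4014, 4023, 4032, 4041, 4050, …, 4221, 4230.
15 qualify.

15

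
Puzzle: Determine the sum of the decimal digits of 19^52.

325

19^52 = 3127427491907749548018497790443751608857168317658177523074947729361
Sum of its 67 digits: 325.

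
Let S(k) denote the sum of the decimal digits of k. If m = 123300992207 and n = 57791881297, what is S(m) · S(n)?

S(123300992207) = 1+2+3+3+0+0+9+9+2+2+0+7 = 38.
S(57791881297) = 5+7+7+9+1+8+8+1+2+9+7 = 64.
38 · 64 = 2432.

2432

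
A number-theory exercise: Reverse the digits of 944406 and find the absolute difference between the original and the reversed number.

Reverse of 944406 is 604449.
|944406 − 604449| = 339957

339957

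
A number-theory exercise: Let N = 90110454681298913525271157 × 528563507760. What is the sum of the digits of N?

90110454681298913525271157 × 528563507760 = 47629098012195866605994230149073678320
Sum of its 38 digits: 171.

171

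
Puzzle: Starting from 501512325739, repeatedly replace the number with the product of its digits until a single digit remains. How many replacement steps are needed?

1

501512325739 → 0 (1 step)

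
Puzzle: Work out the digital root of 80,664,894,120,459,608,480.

8+0+6+6+4+8+9+4+1+2+0+4+5+9+6+0+8+4+8+0 = 92
9+2 = 11
1+1 = 2

2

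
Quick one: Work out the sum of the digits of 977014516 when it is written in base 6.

31

977014516 in base 6 is 240540451204.
Digit sum: 2+4+0+5+4+0+4+5+1+2+0+4 = 31.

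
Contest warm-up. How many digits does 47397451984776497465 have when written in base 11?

19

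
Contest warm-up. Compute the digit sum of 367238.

29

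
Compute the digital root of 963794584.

1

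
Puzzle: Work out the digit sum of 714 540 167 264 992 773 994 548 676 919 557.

7+1+4+5+4+0+1+6+7+2+6+4+9+9+2+7+7+3+9+9+4+5+4+8+6+7+6+9+1+9+5+5+7 = 178

178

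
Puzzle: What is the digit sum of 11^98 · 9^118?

11^98 · 9^118 = 45404537826704216057448509610917705778387753184936615090309735053312025153971286492485199335489942840716248700823843482979911812807863037427473039724671248575045878901498408737829199894168914523437308278598170209001
Sum of its 215 digits: 990.

990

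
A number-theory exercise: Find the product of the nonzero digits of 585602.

2400

5×8×5×6×2 = 2400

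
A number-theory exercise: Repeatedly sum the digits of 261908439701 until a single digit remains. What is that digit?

5

2+6+1+9+0+8+4+3+9+7+0+1 = 50
5+0 = 5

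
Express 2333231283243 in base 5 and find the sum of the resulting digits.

2333231283243 in base 5 is 301211424202030433.
Digit sum: 3+0+1+2+1+1+4+2+4+2+0+2+0+3+0+4+3+3 = 35.

35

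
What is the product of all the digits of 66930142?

6×6×9×3×0×1×4×2 = 0

0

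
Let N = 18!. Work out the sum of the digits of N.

18! = 6402373705728000
Sum of its 16 digits: 54.

54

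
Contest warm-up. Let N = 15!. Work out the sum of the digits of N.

45

15! = 1307674368000
Sum of its 13 digits: 45.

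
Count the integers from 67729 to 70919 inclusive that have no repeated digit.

The integers in [67729, 70919] that have no repeated digit: 67801, 67802, 67803, 67804, 67805, 67809, …, 70916, 70918.
1056 qualify.

1056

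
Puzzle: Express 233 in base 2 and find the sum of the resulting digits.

233 in base 2 is 11101001.
Digit sum: 1+1+1+0+1+0+0+1 = 5.

5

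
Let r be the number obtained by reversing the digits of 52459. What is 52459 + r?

147884

Reverse of 52459 is 95425.
52459 + 95425 = 147884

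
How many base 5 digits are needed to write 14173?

6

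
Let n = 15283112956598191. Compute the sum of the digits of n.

76

1+5+2+8+3+1+1+2+9+5+6+5+9+8+1+9+1 = 76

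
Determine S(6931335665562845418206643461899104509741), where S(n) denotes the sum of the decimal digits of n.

6+9+3+1+3+3+5+6+6+5+5+6+2+8+4+5+4+1+8+2+0+6+6+4+3+4+6+1+8+9+9+1+0+4+5+0+9+7+4+1 = 179

179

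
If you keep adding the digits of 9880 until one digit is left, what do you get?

7

9+8+8+0 = 25
2+5 = 7
(Equivalently, 9880 mod 9 = 7.)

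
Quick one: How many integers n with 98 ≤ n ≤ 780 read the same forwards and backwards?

The integers in [98, 780] that read the same forwards and backwards: 99, 101, 111, 121, 131, 141, …, 767, 777.
69 qualify.

69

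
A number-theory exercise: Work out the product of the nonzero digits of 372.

42

3×7×2 = 42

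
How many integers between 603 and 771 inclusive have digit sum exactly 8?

4

The integers in [603, 771] that have digit sum exactly 8: 611, 620, 701, 710.
4 qualify.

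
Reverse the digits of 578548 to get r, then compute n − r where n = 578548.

Reverse of 578548 is 845875.
578548 − 845875 = -267327

-267327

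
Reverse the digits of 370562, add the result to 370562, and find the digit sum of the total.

Reversal of 370562 is 265073; 370562 + 265073 = 635635.
Digit sum of 635635: 6+3+5+6+3+5 = 28.

28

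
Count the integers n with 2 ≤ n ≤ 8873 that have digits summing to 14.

519

The integers in [2, 8873] that have digits summing to 14: 59, 68, 77, 86, 95, 149, …, 8510, 8600.
519 qualify.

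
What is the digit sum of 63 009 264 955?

49

6+3+0+0+9+2+6+4+9+5+5 = 49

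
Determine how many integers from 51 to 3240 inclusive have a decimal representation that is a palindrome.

118

The integers in [51, 3240] that have a decimal representation that is a palindrome: 55, 66, 77, 88, 99, 101, …, 3113, 3223.
118 qualify.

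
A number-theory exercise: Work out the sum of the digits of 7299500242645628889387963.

132

7+2+9+9+5+0+0+2+4+2+6+4+5+6+2+8+8+8+9+3+8+7+9+6+3 = 132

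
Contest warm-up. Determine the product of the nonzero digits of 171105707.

1×7×1×1×5×7×7 = 1715

1715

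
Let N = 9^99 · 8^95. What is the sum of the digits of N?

828

9^99 · 8^95 = 1834666785881432044850806703358803801978888901267514294539496525443507614566513911694518481840451704890904339004527946692297313497285514930505745436270362615056900182393557874638848
Sum of its 181 digits: 828.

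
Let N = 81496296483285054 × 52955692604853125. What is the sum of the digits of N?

150

81496296483285054 × 52955692604853125 = 4315692825002816071668843177693750
Sum of its 34 digits: 150.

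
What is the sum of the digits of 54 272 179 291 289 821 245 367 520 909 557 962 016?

172

5+4+2+7+2+1+7+9+2+9+1+2+8+9+8+2+1+2+4+5+3+6+7+5+2+0+9+0+9+5+5+7+9+6+2+0+1+6 = 172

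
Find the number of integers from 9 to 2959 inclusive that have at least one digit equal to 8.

799

The integers in [9, 2959] that have at least one digit equal to 8: 18, 28, 38, 48, 58, 68, …, 2948, 2958.
799 qualify.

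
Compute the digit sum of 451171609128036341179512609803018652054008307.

162

4+5+1+1+7+1+6+0+9+1+2+8+0+3+6+3+4+1+1+7+9+5+1+2+6+0+9+8+0+3+0+1+8+6+5+2+0+5+4+0+0+8+3+0+7 = 162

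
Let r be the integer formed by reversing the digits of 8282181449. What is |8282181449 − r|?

1159631379

Reverse of 8282181449 is 9441812828.
|8282181449 − 9441812828| = 1159631379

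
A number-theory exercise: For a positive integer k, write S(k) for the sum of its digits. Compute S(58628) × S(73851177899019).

2175

S(58628) = 5+8+6+2+8 = 29.
S(73851177899019) = 7+3+8+5+1+1+7+7+8+9+9+0+1+9 = 75.
29 · 75 = 2175.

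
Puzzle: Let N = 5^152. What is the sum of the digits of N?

466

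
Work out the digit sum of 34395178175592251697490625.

125

3+4+3+9+5+1+7+8+1+7+5+5+9+2+2+5+1+6+9+7+4+9+0+6+2+5 = 125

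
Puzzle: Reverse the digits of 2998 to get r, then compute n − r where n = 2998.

-5994

Reverse of 2998 is 8992.
2998 − 8992 = -5994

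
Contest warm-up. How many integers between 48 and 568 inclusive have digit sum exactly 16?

30

The integers in [48, 568] that have digit sum exactly 16: 79, 88, 97, 169, 178, 187, …, 556, 565.
30 qualify.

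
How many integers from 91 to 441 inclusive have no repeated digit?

256

The integers in [91, 441] that have no repeated digit: 91, 92, 93, 94, 95, 96, …, 438, 439.
256 qualify.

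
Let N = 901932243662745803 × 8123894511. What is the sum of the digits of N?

901932243662745803 × 8123894511 = 7327202403585695164179987333
Sum of its 28 digits: 129.

129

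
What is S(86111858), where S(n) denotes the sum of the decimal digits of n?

38

8+6+1+1+1+8+5+8 = 38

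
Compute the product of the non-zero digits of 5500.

5×5 = 25

25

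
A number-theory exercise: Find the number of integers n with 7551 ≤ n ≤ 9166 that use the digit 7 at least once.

745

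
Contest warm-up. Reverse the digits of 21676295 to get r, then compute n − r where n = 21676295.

-37591317

Reverse of 21676295 is 59267612.
21676295 − 59267612 = -37591317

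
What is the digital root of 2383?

7

2+3+8+3 = 16
1+6 = 7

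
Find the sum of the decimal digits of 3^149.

3^149 = 123329495011708990974900260817232214728824366796574324605061468433916083
Sum of its 72 digits: 306.

306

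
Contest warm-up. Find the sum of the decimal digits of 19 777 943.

1+9+7+7+7+9+4+3 = 47

47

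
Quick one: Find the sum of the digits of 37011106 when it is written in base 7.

34

37011106 in base 7 is 626406046.
Digit sum: 6+2+6+4+0+6+0+4+6 = 34.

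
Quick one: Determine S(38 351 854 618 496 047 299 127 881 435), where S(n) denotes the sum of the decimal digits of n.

141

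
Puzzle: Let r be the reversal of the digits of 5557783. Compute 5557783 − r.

Reverse of 5557783 is 3877555.
5557783 − 3877555 = 1680228

1680228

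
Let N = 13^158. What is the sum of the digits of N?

790

13^158 = 100704682481060610946375767586229287612470720170291100753701225536842761762732578250229953471451596380516739910647382713490013585244633243196229972618746795884561742688786389529
Sum of its 177 digits: 790.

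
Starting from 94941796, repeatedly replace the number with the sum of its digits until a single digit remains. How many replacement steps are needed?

94941796 → 49 → 13 → 4 (3 steps)

3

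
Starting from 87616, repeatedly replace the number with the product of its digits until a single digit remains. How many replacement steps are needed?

2

87616 → 2016 → 0 (2 steps)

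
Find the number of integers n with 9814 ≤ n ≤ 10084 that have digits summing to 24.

14

The integers in [9814, 10084] that have digits summing to 24: 9816, 9825, 9834, 9843, 9852, 9861, …, 9951, 9960.
14 qualify.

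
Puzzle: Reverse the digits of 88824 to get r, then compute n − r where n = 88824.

45936

Reverse of 88824 is 42888.
88824 − 42888 = 45936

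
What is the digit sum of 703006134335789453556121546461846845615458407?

7+0+3+0+0+6+1+3+4+3+3+5+7+8+9+4+5+3+5+5+6+1+2+1+5+4+6+4+6+1+8+4+6+8+4+5+6+1+5+4+5+8+4+0+7 = 192

192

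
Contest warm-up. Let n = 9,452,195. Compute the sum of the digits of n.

9+4+5+2+1+9+5 = 35

35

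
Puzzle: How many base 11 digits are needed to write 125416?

125416 in base 11 is 86255, which has 5 digits.

5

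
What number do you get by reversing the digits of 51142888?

Reversing 51142888 gives 88824115.

88824115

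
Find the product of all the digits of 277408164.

0

2×7×7×4×0×8×1×6×4 = 0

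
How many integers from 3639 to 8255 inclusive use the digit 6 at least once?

1974

The integers in [3639, 8255] that use the digit 6 at least once: 3639, 3640, 3641, 3642, 3643, 3644, …, 8236, 8246.
1974 qualify.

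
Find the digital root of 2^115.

2

The digital root of n equals n mod 9 (or 9 when 9 | n), so we need 2^115 mod 9.
2^115 ≡ 2 (mod 9), so the digital root is 2.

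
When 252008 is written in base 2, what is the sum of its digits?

252008 in base 2 is 111101100001101000.
Digit sum: 1+1+1+1+0+1+1+0+0+0+0+1+1+0+1+0+0+0 = 9.

9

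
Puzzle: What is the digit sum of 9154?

9+1+5+4 = 19

19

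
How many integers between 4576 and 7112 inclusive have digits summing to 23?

The integers in [4576, 7112] that have digits summing to 23: 4577, 4586, 4595, 4649, 4658, 4667, …, 7088, 7097.
154 qualify.

154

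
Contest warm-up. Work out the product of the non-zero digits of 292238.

2×9×2×2×3×8 = 1728

1728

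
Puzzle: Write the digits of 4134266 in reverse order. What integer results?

6624314

Reversing 4134266 gives 6624314.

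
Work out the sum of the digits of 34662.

21

3+4+6+6+2 = 21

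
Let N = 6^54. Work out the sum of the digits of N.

171

6^54 = 1047532535594334222593508922191671036215296
Sum of its 43 digits: 171.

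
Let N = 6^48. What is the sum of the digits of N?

6^48 = 22452257707354557240087211123792674816
Sum of its 38 digits: 153.

153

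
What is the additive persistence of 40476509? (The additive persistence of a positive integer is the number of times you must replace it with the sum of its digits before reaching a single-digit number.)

40476509 → 35 → 8 (2 steps)

2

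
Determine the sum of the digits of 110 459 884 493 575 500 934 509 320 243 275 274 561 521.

1+1+0+4+5+9+8+8+4+4+9+3+5+7+5+5+0+0+9+3+4+5+0+9+3+2+0+2+4+3+2+7+5+2+7+4+5+6+1+5+2+1 = 169

169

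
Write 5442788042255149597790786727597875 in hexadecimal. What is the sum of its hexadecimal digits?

230

5442788042255149597790786727597875 in base 16 is 10C59A4AAC9F5EF5C1E51DD7A5733.
Digit sum: 1+0+12+5+9+10+4+10+10+12+9+15+5+14+15+5+12+1+14+5+1+13+13+7+10+5+7+3+3 = 230.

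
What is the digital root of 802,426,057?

7

8+0+2+4+2+6+0+5+7 = 34
3+4 = 7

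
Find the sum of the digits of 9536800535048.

9+5+3+6+8+0+0+5+3+5+0+4+8 = 56

56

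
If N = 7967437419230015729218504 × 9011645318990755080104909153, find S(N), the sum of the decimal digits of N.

233

7967437419230015729218504 × 9011645318990755080104909153 = 71799720123355953509798372253999336130329310606567112
Sum of its 53 digits: 233.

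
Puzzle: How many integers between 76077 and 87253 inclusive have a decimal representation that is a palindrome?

111

The integers in [76077, 87253] that have a decimal representation that is a palindrome: 76167, 76267, 76367, 76467, 76567, 76667, …, 87078, 87178.
111 qualify.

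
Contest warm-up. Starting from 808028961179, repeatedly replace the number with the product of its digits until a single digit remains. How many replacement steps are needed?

1

808028961179 → 0 (1 step)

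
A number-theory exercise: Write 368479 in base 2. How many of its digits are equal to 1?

14

368479 in base 2 is 1011001111101011111.
The digit 1 appears 14 times.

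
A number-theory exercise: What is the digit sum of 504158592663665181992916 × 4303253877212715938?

504158592663665181992916 × 4303253877212715938 = 2169522418610023519380137821240895836295208
Sum of its 43 digits: 171.

171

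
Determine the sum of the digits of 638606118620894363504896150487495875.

6+3+8+6+0+6+1+1+8+6+2+0+8+9+4+3+6+3+5+0+4+8+9+6+1+5+0+4+8+7+4+9+5+8+7+5 = 175

175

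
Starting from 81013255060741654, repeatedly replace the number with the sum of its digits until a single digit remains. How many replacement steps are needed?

81013255060741654 → 58 → 13 → 4 (3 steps)

3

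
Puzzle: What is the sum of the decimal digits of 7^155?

589

7^155 = 97767880938785735581424430925004153408808081132832956331871522058261888829790438024487673220578000207467771702140266989828486321943
Sum of its 131 digits: 589.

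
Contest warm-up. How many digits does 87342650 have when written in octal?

9

87342650 in base 8 is 515137072, which has 9 digits.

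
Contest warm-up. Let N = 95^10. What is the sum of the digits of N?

95^10 = 59873693923837890625
Sum of its 20 digits: 112.

112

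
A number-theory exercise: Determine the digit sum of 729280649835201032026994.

101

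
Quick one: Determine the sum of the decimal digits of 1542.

1+5+4+2 = 12

12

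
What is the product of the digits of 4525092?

4×5×2×5×0×9×2 = 0

0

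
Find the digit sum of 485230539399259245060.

93

4+8+5+2+3+0+5+3+9+3+9+9+2+5+9+2+4+5+0+6+0 = 93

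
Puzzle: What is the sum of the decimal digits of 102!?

630

102! = 961446671503512660926865558697259548455355905059659464369444714048531715130254590603314961882364451384985595980362059157503710042865532928000000000000000000000000
Sum of its 162 digits: 630.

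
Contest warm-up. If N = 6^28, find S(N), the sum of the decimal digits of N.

90

6^28 = 6140942214464815497216
Sum of its 22 digits: 90.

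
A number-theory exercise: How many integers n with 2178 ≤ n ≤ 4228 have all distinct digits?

The integers in [2178, 4228] that have all distinct digits: 2178, 2179, 2180, 2183, 2184, 2185, …, 4218, 4219.
1038 qualify.

1038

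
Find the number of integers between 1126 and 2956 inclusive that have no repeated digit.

929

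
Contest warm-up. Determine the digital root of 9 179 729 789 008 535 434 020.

9+1+7+9+7+2+9+7+8+9+0+0+8+5+3+5+4+3+4+0+2+0 = 102
1+0+2 = 3

3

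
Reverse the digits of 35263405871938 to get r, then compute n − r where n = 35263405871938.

Reverse of 35263405871938 is 83917850436253.
35263405871938 − 83917850436253 = -48654444564315

-48654444564315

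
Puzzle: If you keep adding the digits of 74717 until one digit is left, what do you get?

7+4+7+1+7 = 26
2+6 = 8

8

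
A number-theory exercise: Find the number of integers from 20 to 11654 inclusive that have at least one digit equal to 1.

The integers in [20, 11654] that have at least one digit equal to 1: 21, 31, 41, 51, 61, 71, …, 11653, 11654.
5083 qualify.

5083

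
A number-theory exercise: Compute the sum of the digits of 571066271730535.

5+7+1+0+6+6+2+7+1+7+3+0+5+3+5 = 58

58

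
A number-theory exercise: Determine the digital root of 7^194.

The digital root of n equals n mod 9 (or 9 when 9 | n), so we need 7^194 mod 9.
7^194 ≡ 4 (mod 9), so the digital root is 4.

4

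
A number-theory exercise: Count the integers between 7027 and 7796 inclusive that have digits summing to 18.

The integers in [7027, 7796] that have digits summing to 18: 7029, 7038, 7047, 7056, 7065, 7074, …, 7731, 7740.
62 qualify.

62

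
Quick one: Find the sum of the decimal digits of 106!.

639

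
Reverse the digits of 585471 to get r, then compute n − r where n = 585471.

410886

Reverse of 585471 is 174585.
585471 − 174585 = 410886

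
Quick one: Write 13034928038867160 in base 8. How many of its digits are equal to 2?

2

13034928038867160 in base 8 is 562363125733370330.
The digit 2 appears 2 times.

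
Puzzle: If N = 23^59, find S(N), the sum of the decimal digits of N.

23^59 = 219756801305995011868741136319862577205018109070321830013486322196049230779513287
Sum of its 81 digits: 326.

326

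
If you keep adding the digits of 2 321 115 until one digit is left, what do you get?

2+3+2+1+1+1+5 = 15
1+5 = 6

6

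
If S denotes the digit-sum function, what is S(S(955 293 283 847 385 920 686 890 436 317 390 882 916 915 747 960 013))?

8

First digit sum: 251.
2+5+1 = 8.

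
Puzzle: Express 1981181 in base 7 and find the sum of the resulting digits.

23

1981181 in base 7 is 22561016.
Digit sum: 2+2+5+6+1+0+1+6 = 23.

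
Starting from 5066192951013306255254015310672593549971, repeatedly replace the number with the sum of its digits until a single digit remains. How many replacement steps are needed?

3

5066192951013306255254015310672593549971 → 157 → 13 → 4 (3 steps)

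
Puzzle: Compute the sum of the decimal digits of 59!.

324

59! = 138683118545689835737939019720389406345902876772687432540821294940160000000000000
Sum of its 81 digits: 324.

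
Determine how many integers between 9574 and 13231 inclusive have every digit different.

The integers in [9574, 13231] that have every digit different: 9574, 9576, 9578, 9580, 9581, 9582, …, 13208, 13209.
898 qualify.

898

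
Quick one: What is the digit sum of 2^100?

115

2^100 = 1267650600228229401496703205376
Sum of its 31 digits: 115.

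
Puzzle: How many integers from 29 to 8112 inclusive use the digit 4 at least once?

The integers in [29, 8112] that use the digit 4 at least once: 34, 40, 41, 42, 43, 44, …, 8094, 8104.
2914 qualify.

2914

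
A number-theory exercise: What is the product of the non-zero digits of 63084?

6×3×8×4 = 576

576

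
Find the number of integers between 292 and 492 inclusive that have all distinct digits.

145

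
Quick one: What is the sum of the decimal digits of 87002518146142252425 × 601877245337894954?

87002518146142252425 × 601877245337894954 = 52364835959260318134528470785601763450
Sum of its 38 digits: 165.

165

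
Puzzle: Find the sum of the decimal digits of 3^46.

3^46 = 8862938119652501095929
Sum of its 22 digits: 108.

108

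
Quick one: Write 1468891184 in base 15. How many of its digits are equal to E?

1468891184 in base 15 is 88E5203E.
The digit E appears 2 times.

2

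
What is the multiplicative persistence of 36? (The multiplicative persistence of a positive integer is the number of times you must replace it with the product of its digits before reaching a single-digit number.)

2

36 → 18 → 8 (2 steps)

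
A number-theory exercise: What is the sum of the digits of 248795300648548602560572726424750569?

163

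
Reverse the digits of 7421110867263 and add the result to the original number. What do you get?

11048790978510

Reverse of 7421110867263 is 3627680111247.
7421110867263 + 3627680111247 = 11048790978510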